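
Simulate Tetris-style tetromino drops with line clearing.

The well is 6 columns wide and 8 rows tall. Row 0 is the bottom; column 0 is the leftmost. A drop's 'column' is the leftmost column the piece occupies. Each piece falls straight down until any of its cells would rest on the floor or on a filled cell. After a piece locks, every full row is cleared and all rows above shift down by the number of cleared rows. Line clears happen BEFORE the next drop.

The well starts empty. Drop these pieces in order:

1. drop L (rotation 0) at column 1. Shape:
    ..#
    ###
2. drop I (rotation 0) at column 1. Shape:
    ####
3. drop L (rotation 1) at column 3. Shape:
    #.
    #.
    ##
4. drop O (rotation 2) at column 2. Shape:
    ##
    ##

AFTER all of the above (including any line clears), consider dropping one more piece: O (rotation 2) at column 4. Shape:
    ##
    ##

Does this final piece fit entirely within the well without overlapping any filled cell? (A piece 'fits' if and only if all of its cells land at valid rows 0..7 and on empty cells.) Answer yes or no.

Answer: yes

Derivation:
Drop 1: L rot0 at col 1 lands with bottom-row=0; cleared 0 line(s) (total 0); column heights now [0 1 1 2 0 0], max=2
Drop 2: I rot0 at col 1 lands with bottom-row=2; cleared 0 line(s) (total 0); column heights now [0 3 3 3 3 0], max=3
Drop 3: L rot1 at col 3 lands with bottom-row=3; cleared 0 line(s) (total 0); column heights now [0 3 3 6 4 0], max=6
Drop 4: O rot2 at col 2 lands with bottom-row=6; cleared 0 line(s) (total 0); column heights now [0 3 8 8 4 0], max=8
Test piece O rot2 at col 4 (width 2): heights before test = [0 3 8 8 4 0]; fits = True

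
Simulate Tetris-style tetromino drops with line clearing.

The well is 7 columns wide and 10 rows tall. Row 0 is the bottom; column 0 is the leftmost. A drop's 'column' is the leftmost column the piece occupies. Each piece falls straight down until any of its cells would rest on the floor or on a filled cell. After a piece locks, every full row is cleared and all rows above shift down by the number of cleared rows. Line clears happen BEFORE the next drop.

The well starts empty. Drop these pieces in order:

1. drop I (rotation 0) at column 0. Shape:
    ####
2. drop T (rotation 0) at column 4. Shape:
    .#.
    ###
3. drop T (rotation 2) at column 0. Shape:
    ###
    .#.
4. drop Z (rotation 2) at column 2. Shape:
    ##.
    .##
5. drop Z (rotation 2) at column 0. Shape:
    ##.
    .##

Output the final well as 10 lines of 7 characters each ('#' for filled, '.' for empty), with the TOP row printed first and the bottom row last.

Drop 1: I rot0 at col 0 lands with bottom-row=0; cleared 0 line(s) (total 0); column heights now [1 1 1 1 0 0 0], max=1
Drop 2: T rot0 at col 4 lands with bottom-row=0; cleared 1 line(s) (total 1); column heights now [0 0 0 0 0 1 0], max=1
Drop 3: T rot2 at col 0 lands with bottom-row=0; cleared 0 line(s) (total 1); column heights now [2 2 2 0 0 1 0], max=2
Drop 4: Z rot2 at col 2 lands with bottom-row=1; cleared 0 line(s) (total 1); column heights now [2 2 3 3 2 1 0], max=3
Drop 5: Z rot2 at col 0 lands with bottom-row=3; cleared 0 line(s) (total 1); column heights now [5 5 4 3 2 1 0], max=5

Answer: .......
.......
.......
.......
.......
##.....
.##....
..##...
#####..
.#...#.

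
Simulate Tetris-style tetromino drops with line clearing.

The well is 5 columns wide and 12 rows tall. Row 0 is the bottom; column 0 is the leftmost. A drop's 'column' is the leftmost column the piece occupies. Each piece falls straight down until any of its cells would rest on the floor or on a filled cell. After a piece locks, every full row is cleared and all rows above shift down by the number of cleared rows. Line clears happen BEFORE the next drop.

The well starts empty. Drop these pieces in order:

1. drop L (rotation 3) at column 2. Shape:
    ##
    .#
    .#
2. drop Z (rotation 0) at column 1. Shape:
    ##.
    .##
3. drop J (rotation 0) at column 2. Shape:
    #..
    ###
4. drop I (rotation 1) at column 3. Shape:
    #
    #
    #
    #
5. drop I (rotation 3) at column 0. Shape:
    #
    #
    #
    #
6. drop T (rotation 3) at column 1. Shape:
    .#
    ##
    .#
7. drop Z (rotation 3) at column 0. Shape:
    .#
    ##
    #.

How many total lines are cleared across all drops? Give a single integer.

Answer: 0

Derivation:
Drop 1: L rot3 at col 2 lands with bottom-row=0; cleared 0 line(s) (total 0); column heights now [0 0 3 3 0], max=3
Drop 2: Z rot0 at col 1 lands with bottom-row=3; cleared 0 line(s) (total 0); column heights now [0 5 5 4 0], max=5
Drop 3: J rot0 at col 2 lands with bottom-row=5; cleared 0 line(s) (total 0); column heights now [0 5 7 6 6], max=7
Drop 4: I rot1 at col 3 lands with bottom-row=6; cleared 0 line(s) (total 0); column heights now [0 5 7 10 6], max=10
Drop 5: I rot3 at col 0 lands with bottom-row=0; cleared 0 line(s) (total 0); column heights now [4 5 7 10 6], max=10
Drop 6: T rot3 at col 1 lands with bottom-row=7; cleared 0 line(s) (total 0); column heights now [4 9 10 10 6], max=10
Drop 7: Z rot3 at col 0 lands with bottom-row=8; cleared 0 line(s) (total 0); column heights now [10 11 10 10 6], max=11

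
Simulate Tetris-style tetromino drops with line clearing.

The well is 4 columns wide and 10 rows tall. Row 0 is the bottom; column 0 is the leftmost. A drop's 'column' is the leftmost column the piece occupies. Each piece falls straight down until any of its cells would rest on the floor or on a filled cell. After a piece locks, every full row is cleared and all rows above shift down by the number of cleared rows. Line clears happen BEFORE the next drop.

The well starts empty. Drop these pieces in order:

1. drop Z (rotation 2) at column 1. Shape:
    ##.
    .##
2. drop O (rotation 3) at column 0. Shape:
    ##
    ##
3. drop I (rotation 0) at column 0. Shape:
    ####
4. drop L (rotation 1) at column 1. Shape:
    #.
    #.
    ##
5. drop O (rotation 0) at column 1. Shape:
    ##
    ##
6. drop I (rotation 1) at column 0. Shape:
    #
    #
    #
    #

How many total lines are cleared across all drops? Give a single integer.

Answer: 1

Derivation:
Drop 1: Z rot2 at col 1 lands with bottom-row=0; cleared 0 line(s) (total 0); column heights now [0 2 2 1], max=2
Drop 2: O rot3 at col 0 lands with bottom-row=2; cleared 0 line(s) (total 0); column heights now [4 4 2 1], max=4
Drop 3: I rot0 at col 0 lands with bottom-row=4; cleared 1 line(s) (total 1); column heights now [4 4 2 1], max=4
Drop 4: L rot1 at col 1 lands with bottom-row=4; cleared 0 line(s) (total 1); column heights now [4 7 5 1], max=7
Drop 5: O rot0 at col 1 lands with bottom-row=7; cleared 0 line(s) (total 1); column heights now [4 9 9 1], max=9
Drop 6: I rot1 at col 0 lands with bottom-row=4; cleared 0 line(s) (total 1); column heights now [8 9 9 1], max=9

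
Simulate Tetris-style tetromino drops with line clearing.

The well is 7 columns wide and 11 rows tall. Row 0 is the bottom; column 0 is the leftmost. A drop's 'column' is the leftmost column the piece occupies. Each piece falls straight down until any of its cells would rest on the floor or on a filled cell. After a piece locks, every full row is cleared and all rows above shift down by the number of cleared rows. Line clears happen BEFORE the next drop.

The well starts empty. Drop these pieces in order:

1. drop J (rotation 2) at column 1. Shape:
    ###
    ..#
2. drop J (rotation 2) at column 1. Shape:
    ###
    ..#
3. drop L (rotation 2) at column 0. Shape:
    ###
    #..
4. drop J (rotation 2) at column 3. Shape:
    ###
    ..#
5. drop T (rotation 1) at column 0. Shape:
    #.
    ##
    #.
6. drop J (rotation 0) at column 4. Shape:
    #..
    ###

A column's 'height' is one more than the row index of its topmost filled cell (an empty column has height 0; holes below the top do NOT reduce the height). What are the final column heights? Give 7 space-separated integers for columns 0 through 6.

Drop 1: J rot2 at col 1 lands with bottom-row=0; cleared 0 line(s) (total 0); column heights now [0 2 2 2 0 0 0], max=2
Drop 2: J rot2 at col 1 lands with bottom-row=2; cleared 0 line(s) (total 0); column heights now [0 4 4 4 0 0 0], max=4
Drop 3: L rot2 at col 0 lands with bottom-row=3; cleared 0 line(s) (total 0); column heights now [5 5 5 4 0 0 0], max=5
Drop 4: J rot2 at col 3 lands with bottom-row=3; cleared 0 line(s) (total 0); column heights now [5 5 5 5 5 5 0], max=5
Drop 5: T rot1 at col 0 lands with bottom-row=5; cleared 0 line(s) (total 0); column heights now [8 7 5 5 5 5 0], max=8
Drop 6: J rot0 at col 4 lands with bottom-row=5; cleared 0 line(s) (total 0); column heights now [8 7 5 5 7 6 6], max=8

Answer: 8 7 5 5 7 6 6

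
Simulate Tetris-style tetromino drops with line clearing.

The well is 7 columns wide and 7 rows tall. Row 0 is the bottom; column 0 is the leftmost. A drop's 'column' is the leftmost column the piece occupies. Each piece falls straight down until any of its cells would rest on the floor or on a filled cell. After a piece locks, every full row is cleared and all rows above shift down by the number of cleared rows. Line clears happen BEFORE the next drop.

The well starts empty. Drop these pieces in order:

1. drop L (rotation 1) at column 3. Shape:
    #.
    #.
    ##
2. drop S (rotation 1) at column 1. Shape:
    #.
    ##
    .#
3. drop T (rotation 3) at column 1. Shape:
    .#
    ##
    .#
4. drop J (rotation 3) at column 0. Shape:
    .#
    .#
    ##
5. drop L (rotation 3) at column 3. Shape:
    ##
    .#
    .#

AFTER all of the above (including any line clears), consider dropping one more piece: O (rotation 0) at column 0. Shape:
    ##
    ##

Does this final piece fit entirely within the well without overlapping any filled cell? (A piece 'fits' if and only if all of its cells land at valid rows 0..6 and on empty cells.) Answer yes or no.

Drop 1: L rot1 at col 3 lands with bottom-row=0; cleared 0 line(s) (total 0); column heights now [0 0 0 3 1 0 0], max=3
Drop 2: S rot1 at col 1 lands with bottom-row=0; cleared 0 line(s) (total 0); column heights now [0 3 2 3 1 0 0], max=3
Drop 3: T rot3 at col 1 lands with bottom-row=2; cleared 0 line(s) (total 0); column heights now [0 4 5 3 1 0 0], max=5
Drop 4: J rot3 at col 0 lands with bottom-row=4; cleared 0 line(s) (total 0); column heights now [5 7 5 3 1 0 0], max=7
Drop 5: L rot3 at col 3 lands with bottom-row=1; cleared 0 line(s) (total 0); column heights now [5 7 5 4 4 0 0], max=7
Test piece O rot0 at col 0 (width 2): heights before test = [5 7 5 4 4 0 0]; fits = False

Answer: no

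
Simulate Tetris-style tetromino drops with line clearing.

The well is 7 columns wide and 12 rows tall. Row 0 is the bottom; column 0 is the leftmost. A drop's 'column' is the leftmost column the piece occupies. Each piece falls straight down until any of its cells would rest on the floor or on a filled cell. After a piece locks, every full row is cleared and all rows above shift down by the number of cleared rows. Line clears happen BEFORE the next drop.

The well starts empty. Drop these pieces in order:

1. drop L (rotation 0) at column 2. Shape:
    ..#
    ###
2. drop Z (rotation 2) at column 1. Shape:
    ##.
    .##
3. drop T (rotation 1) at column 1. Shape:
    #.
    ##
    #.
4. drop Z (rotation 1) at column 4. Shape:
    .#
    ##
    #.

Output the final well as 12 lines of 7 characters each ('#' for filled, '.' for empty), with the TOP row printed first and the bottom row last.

Answer: .......
.......
.......
.......
.......
.......
.#.....
.##..#.
.#..##.
.##.#..
..###..
..###..

Derivation:
Drop 1: L rot0 at col 2 lands with bottom-row=0; cleared 0 line(s) (total 0); column heights now [0 0 1 1 2 0 0], max=2
Drop 2: Z rot2 at col 1 lands with bottom-row=1; cleared 0 line(s) (total 0); column heights now [0 3 3 2 2 0 0], max=3
Drop 3: T rot1 at col 1 lands with bottom-row=3; cleared 0 line(s) (total 0); column heights now [0 6 5 2 2 0 0], max=6
Drop 4: Z rot1 at col 4 lands with bottom-row=2; cleared 0 line(s) (total 0); column heights now [0 6 5 2 4 5 0], max=6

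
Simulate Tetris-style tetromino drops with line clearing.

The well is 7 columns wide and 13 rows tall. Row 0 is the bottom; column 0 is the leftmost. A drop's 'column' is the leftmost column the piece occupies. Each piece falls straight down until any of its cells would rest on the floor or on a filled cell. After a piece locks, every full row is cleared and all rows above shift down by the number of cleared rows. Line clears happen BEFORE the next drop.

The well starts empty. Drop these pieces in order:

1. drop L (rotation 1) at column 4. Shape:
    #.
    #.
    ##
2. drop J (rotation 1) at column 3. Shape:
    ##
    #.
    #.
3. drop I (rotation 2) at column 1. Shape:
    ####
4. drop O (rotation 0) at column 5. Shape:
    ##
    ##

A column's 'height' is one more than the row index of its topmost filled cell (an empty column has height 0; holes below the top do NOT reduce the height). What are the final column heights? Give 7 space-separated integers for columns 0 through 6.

Answer: 0 5 5 5 5 3 3

Derivation:
Drop 1: L rot1 at col 4 lands with bottom-row=0; cleared 0 line(s) (total 0); column heights now [0 0 0 0 3 1 0], max=3
Drop 2: J rot1 at col 3 lands with bottom-row=1; cleared 0 line(s) (total 0); column heights now [0 0 0 4 4 1 0], max=4
Drop 3: I rot2 at col 1 lands with bottom-row=4; cleared 0 line(s) (total 0); column heights now [0 5 5 5 5 1 0], max=5
Drop 4: O rot0 at col 5 lands with bottom-row=1; cleared 0 line(s) (total 0); column heights now [0 5 5 5 5 3 3], max=5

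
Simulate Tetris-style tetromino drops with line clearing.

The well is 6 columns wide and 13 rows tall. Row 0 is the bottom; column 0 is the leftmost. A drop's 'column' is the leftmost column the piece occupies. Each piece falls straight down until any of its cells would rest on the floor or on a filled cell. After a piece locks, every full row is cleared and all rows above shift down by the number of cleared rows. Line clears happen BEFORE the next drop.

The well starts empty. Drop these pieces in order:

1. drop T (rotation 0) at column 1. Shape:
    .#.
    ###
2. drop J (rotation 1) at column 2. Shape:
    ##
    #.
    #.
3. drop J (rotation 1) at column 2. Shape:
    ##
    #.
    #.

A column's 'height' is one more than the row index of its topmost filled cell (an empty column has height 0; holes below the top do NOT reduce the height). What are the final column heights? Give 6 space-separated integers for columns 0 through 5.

Answer: 0 1 8 8 0 0

Derivation:
Drop 1: T rot0 at col 1 lands with bottom-row=0; cleared 0 line(s) (total 0); column heights now [0 1 2 1 0 0], max=2
Drop 2: J rot1 at col 2 lands with bottom-row=2; cleared 0 line(s) (total 0); column heights now [0 1 5 5 0 0], max=5
Drop 3: J rot1 at col 2 lands with bottom-row=5; cleared 0 line(s) (total 0); column heights now [0 1 8 8 0 0], max=8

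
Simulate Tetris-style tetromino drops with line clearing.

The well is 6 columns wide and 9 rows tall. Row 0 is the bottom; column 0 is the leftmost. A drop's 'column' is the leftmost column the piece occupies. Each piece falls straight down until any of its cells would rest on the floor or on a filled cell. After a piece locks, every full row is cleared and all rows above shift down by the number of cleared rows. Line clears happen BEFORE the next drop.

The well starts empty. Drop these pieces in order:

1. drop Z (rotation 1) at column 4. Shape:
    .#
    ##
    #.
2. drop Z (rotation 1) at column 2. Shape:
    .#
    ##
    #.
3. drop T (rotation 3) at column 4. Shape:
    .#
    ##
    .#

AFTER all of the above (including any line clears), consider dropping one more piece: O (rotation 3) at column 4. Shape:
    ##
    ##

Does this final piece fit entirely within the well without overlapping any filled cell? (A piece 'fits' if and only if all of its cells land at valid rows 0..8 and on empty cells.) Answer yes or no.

Answer: yes

Derivation:
Drop 1: Z rot1 at col 4 lands with bottom-row=0; cleared 0 line(s) (total 0); column heights now [0 0 0 0 2 3], max=3
Drop 2: Z rot1 at col 2 lands with bottom-row=0; cleared 0 line(s) (total 0); column heights now [0 0 2 3 2 3], max=3
Drop 3: T rot3 at col 4 lands with bottom-row=3; cleared 0 line(s) (total 0); column heights now [0 0 2 3 5 6], max=6
Test piece O rot3 at col 4 (width 2): heights before test = [0 0 2 3 5 6]; fits = True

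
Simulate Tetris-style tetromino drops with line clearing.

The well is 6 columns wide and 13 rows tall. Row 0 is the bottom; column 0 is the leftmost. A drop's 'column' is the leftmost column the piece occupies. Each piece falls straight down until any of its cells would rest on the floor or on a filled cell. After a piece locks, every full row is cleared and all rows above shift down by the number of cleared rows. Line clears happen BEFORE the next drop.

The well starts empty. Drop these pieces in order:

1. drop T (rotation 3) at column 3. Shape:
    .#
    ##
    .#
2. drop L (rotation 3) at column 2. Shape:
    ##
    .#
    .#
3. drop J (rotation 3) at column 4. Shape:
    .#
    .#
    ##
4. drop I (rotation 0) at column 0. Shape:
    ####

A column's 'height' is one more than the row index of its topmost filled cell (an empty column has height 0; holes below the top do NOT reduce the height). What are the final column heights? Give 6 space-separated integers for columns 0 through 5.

Answer: 6 6 6 6 4 6

Derivation:
Drop 1: T rot3 at col 3 lands with bottom-row=0; cleared 0 line(s) (total 0); column heights now [0 0 0 2 3 0], max=3
Drop 2: L rot3 at col 2 lands with bottom-row=2; cleared 0 line(s) (total 0); column heights now [0 0 5 5 3 0], max=5
Drop 3: J rot3 at col 4 lands with bottom-row=3; cleared 0 line(s) (total 0); column heights now [0 0 5 5 4 6], max=6
Drop 4: I rot0 at col 0 lands with bottom-row=5; cleared 0 line(s) (total 0); column heights now [6 6 6 6 4 6], max=6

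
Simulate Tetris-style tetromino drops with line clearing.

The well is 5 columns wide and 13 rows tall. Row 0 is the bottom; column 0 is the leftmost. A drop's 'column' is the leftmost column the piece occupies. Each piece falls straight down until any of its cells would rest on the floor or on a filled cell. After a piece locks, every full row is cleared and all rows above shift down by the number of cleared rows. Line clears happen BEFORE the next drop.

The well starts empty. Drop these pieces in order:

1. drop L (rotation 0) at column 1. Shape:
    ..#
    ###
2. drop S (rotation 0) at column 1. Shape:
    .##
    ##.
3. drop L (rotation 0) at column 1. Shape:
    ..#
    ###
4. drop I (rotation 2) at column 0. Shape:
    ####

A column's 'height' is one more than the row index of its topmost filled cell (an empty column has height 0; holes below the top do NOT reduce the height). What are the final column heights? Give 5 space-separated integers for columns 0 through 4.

Answer: 6 6 6 6 0

Derivation:
Drop 1: L rot0 at col 1 lands with bottom-row=0; cleared 0 line(s) (total 0); column heights now [0 1 1 2 0], max=2
Drop 2: S rot0 at col 1 lands with bottom-row=1; cleared 0 line(s) (total 0); column heights now [0 2 3 3 0], max=3
Drop 3: L rot0 at col 1 lands with bottom-row=3; cleared 0 line(s) (total 0); column heights now [0 4 4 5 0], max=5
Drop 4: I rot2 at col 0 lands with bottom-row=5; cleared 0 line(s) (total 0); column heights now [6 6 6 6 0], max=6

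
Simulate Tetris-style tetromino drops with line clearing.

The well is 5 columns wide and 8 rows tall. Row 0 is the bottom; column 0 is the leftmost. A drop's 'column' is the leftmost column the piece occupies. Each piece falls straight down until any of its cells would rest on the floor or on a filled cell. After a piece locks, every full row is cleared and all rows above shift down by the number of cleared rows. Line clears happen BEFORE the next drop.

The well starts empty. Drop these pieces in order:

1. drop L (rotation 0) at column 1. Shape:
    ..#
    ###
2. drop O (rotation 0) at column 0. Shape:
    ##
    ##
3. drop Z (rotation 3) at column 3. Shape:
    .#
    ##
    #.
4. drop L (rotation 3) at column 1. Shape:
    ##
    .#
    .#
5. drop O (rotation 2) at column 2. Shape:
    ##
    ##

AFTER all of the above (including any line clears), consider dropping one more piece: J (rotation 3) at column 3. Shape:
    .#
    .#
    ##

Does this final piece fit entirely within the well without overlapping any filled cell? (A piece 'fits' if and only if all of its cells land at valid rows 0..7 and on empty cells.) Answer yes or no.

Drop 1: L rot0 at col 1 lands with bottom-row=0; cleared 0 line(s) (total 0); column heights now [0 1 1 2 0], max=2
Drop 2: O rot0 at col 0 lands with bottom-row=1; cleared 0 line(s) (total 0); column heights now [3 3 1 2 0], max=3
Drop 3: Z rot3 at col 3 lands with bottom-row=2; cleared 0 line(s) (total 0); column heights now [3 3 1 4 5], max=5
Drop 4: L rot3 at col 1 lands with bottom-row=1; cleared 0 line(s) (total 0); column heights now [3 4 4 4 5], max=5
Drop 5: O rot2 at col 2 lands with bottom-row=4; cleared 0 line(s) (total 0); column heights now [3 4 6 6 5], max=6
Test piece J rot3 at col 3 (width 2): heights before test = [3 4 6 6 5]; fits = False

Answer: no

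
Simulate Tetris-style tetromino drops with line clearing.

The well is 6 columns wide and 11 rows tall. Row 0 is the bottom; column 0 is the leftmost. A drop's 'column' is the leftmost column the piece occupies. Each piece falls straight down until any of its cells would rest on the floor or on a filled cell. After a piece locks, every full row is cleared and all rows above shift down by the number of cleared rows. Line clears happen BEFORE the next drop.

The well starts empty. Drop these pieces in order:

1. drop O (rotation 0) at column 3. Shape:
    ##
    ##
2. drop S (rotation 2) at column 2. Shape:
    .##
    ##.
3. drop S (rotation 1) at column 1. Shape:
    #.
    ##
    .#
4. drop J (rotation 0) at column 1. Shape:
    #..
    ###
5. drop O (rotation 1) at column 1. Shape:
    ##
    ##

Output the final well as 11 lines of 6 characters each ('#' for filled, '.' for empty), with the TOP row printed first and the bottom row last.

Drop 1: O rot0 at col 3 lands with bottom-row=0; cleared 0 line(s) (total 0); column heights now [0 0 0 2 2 0], max=2
Drop 2: S rot2 at col 2 lands with bottom-row=2; cleared 0 line(s) (total 0); column heights now [0 0 3 4 4 0], max=4
Drop 3: S rot1 at col 1 lands with bottom-row=3; cleared 0 line(s) (total 0); column heights now [0 6 5 4 4 0], max=6
Drop 4: J rot0 at col 1 lands with bottom-row=6; cleared 0 line(s) (total 0); column heights now [0 8 7 7 4 0], max=8
Drop 5: O rot1 at col 1 lands with bottom-row=8; cleared 0 line(s) (total 0); column heights now [0 10 10 7 4 0], max=10

Answer: ......
.##...
.##...
.#....
.###..
.#....
.##...
..###.
..##..
...##.
...##.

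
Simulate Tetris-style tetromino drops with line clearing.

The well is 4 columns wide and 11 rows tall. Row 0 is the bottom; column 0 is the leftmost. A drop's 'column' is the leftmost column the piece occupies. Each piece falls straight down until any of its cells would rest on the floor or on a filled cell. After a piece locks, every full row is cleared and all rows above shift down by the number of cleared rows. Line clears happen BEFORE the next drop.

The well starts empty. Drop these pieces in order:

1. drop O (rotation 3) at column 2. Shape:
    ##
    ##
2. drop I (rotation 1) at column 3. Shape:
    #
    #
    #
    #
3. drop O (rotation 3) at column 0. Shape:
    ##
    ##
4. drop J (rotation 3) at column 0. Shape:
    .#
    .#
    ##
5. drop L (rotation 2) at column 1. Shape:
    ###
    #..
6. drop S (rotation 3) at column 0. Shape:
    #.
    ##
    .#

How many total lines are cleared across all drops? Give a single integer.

Drop 1: O rot3 at col 2 lands with bottom-row=0; cleared 0 line(s) (total 0); column heights now [0 0 2 2], max=2
Drop 2: I rot1 at col 3 lands with bottom-row=2; cleared 0 line(s) (total 0); column heights now [0 0 2 6], max=6
Drop 3: O rot3 at col 0 lands with bottom-row=0; cleared 2 line(s) (total 2); column heights now [0 0 0 4], max=4
Drop 4: J rot3 at col 0 lands with bottom-row=0; cleared 0 line(s) (total 2); column heights now [1 3 0 4], max=4
Drop 5: L rot2 at col 1 lands with bottom-row=3; cleared 0 line(s) (total 2); column heights now [1 5 5 5], max=5
Drop 6: S rot3 at col 0 lands with bottom-row=5; cleared 0 line(s) (total 2); column heights now [8 7 5 5], max=8

Answer: 2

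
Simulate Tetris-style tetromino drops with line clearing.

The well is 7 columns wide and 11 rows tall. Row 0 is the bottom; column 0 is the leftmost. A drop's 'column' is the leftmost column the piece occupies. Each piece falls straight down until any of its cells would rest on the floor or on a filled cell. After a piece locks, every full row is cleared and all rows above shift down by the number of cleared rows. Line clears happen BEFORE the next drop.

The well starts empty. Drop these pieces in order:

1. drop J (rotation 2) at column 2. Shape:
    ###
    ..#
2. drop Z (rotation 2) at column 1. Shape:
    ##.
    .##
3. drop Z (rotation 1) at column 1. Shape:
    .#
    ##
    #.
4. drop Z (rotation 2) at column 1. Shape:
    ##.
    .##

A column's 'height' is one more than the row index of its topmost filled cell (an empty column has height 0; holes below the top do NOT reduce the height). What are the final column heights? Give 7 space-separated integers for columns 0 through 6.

Drop 1: J rot2 at col 2 lands with bottom-row=0; cleared 0 line(s) (total 0); column heights now [0 0 2 2 2 0 0], max=2
Drop 2: Z rot2 at col 1 lands with bottom-row=2; cleared 0 line(s) (total 0); column heights now [0 4 4 3 2 0 0], max=4
Drop 3: Z rot1 at col 1 lands with bottom-row=4; cleared 0 line(s) (total 0); column heights now [0 6 7 3 2 0 0], max=7
Drop 4: Z rot2 at col 1 lands with bottom-row=7; cleared 0 line(s) (total 0); column heights now [0 9 9 8 2 0 0], max=9

Answer: 0 9 9 8 2 0 0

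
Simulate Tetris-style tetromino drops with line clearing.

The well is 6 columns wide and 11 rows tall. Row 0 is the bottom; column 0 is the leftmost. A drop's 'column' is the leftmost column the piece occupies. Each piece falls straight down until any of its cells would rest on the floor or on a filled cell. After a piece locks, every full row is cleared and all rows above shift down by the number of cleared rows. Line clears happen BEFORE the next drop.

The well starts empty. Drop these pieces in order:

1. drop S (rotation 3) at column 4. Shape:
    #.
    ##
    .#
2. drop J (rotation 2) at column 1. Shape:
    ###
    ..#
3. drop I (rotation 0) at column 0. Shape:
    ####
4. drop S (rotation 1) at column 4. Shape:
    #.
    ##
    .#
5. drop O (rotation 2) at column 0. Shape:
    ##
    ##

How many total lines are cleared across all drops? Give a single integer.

Answer: 1

Derivation:
Drop 1: S rot3 at col 4 lands with bottom-row=0; cleared 0 line(s) (total 0); column heights now [0 0 0 0 3 2], max=3
Drop 2: J rot2 at col 1 lands with bottom-row=0; cleared 0 line(s) (total 0); column heights now [0 2 2 2 3 2], max=3
Drop 3: I rot0 at col 0 lands with bottom-row=2; cleared 0 line(s) (total 0); column heights now [3 3 3 3 3 2], max=3
Drop 4: S rot1 at col 4 lands with bottom-row=2; cleared 1 line(s) (total 1); column heights now [0 2 2 2 4 3], max=4
Drop 5: O rot2 at col 0 lands with bottom-row=2; cleared 0 line(s) (total 1); column heights now [4 4 2 2 4 3], max=4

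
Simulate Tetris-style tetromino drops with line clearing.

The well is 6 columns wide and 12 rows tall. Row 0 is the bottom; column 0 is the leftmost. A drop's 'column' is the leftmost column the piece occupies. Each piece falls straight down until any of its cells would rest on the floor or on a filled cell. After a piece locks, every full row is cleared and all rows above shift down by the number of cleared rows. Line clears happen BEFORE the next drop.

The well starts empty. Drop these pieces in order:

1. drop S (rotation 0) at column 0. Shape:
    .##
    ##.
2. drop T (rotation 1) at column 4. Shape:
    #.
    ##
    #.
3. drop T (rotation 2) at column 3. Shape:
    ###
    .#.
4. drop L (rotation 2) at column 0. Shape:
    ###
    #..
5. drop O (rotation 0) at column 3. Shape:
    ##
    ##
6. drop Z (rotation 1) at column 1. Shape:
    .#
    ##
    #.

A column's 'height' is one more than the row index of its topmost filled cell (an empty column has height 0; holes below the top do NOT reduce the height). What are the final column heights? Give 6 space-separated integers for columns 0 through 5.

Drop 1: S rot0 at col 0 lands with bottom-row=0; cleared 0 line(s) (total 0); column heights now [1 2 2 0 0 0], max=2
Drop 2: T rot1 at col 4 lands with bottom-row=0; cleared 0 line(s) (total 0); column heights now [1 2 2 0 3 2], max=3
Drop 3: T rot2 at col 3 lands with bottom-row=3; cleared 0 line(s) (total 0); column heights now [1 2 2 5 5 5], max=5
Drop 4: L rot2 at col 0 lands with bottom-row=1; cleared 0 line(s) (total 0); column heights now [3 3 3 5 5 5], max=5
Drop 5: O rot0 at col 3 lands with bottom-row=5; cleared 0 line(s) (total 0); column heights now [3 3 3 7 7 5], max=7
Drop 6: Z rot1 at col 1 lands with bottom-row=3; cleared 0 line(s) (total 0); column heights now [3 5 6 7 7 5], max=7

Answer: 3 5 6 7 7 5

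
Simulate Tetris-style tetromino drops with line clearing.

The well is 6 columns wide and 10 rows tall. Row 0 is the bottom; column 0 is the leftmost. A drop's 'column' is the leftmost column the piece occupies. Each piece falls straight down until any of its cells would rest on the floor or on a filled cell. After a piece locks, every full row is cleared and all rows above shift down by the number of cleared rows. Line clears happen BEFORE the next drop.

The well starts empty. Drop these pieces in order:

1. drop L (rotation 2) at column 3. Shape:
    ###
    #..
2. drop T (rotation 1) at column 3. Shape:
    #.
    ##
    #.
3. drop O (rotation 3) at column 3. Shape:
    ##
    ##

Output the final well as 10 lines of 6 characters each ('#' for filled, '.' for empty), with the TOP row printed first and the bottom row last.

Answer: ......
......
......
...##.
...##.
...#..
...##.
...#..
...###
...#..

Derivation:
Drop 1: L rot2 at col 3 lands with bottom-row=0; cleared 0 line(s) (total 0); column heights now [0 0 0 2 2 2], max=2
Drop 2: T rot1 at col 3 lands with bottom-row=2; cleared 0 line(s) (total 0); column heights now [0 0 0 5 4 2], max=5
Drop 3: O rot3 at col 3 lands with bottom-row=5; cleared 0 line(s) (total 0); column heights now [0 0 0 7 7 2], max=7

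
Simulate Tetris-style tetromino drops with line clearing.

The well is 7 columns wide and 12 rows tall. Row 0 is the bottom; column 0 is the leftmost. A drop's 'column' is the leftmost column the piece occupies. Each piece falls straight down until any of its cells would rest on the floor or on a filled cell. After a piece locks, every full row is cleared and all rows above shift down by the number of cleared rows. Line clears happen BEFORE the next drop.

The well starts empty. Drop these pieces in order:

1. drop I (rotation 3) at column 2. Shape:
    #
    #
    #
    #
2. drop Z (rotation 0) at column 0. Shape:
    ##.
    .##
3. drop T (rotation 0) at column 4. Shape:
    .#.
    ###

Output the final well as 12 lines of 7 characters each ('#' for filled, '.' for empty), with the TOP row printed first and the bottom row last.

Drop 1: I rot3 at col 2 lands with bottom-row=0; cleared 0 line(s) (total 0); column heights now [0 0 4 0 0 0 0], max=4
Drop 2: Z rot0 at col 0 lands with bottom-row=4; cleared 0 line(s) (total 0); column heights now [6 6 5 0 0 0 0], max=6
Drop 3: T rot0 at col 4 lands with bottom-row=0; cleared 0 line(s) (total 0); column heights now [6 6 5 0 1 2 1], max=6

Answer: .......
.......
.......
.......
.......
.......
##.....
.##....
..#....
..#....
..#..#.
..#.###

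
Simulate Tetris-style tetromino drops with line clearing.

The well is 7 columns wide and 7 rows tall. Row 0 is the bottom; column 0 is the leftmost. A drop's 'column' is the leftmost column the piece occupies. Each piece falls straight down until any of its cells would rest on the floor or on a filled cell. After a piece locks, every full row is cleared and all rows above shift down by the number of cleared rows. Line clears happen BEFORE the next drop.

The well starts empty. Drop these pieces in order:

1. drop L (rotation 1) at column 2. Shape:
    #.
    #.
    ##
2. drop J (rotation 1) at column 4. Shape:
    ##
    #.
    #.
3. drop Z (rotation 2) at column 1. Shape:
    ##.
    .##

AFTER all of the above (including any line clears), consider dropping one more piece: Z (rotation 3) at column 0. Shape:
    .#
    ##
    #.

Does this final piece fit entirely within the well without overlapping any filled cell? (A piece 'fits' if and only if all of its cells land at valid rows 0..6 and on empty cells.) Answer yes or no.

Answer: yes

Derivation:
Drop 1: L rot1 at col 2 lands with bottom-row=0; cleared 0 line(s) (total 0); column heights now [0 0 3 1 0 0 0], max=3
Drop 2: J rot1 at col 4 lands with bottom-row=0; cleared 0 line(s) (total 0); column heights now [0 0 3 1 3 3 0], max=3
Drop 3: Z rot2 at col 1 lands with bottom-row=3; cleared 0 line(s) (total 0); column heights now [0 5 5 4 3 3 0], max=5
Test piece Z rot3 at col 0 (width 2): heights before test = [0 5 5 4 3 3 0]; fits = True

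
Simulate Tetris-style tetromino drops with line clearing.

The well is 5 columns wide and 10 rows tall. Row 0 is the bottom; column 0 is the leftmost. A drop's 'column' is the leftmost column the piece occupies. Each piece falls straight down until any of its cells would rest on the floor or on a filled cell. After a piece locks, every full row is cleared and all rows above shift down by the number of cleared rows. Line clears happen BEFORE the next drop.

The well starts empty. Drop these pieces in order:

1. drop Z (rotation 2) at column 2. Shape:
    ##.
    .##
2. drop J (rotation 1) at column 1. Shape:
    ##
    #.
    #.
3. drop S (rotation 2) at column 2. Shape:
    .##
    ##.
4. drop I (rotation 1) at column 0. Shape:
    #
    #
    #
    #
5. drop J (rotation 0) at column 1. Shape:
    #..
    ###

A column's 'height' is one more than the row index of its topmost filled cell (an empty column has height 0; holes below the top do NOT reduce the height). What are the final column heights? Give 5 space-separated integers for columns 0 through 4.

Drop 1: Z rot2 at col 2 lands with bottom-row=0; cleared 0 line(s) (total 0); column heights now [0 0 2 2 1], max=2
Drop 2: J rot1 at col 1 lands with bottom-row=0; cleared 0 line(s) (total 0); column heights now [0 3 3 2 1], max=3
Drop 3: S rot2 at col 2 lands with bottom-row=3; cleared 0 line(s) (total 0); column heights now [0 3 4 5 5], max=5
Drop 4: I rot1 at col 0 lands with bottom-row=0; cleared 0 line(s) (total 0); column heights now [4 3 4 5 5], max=5
Drop 5: J rot0 at col 1 lands with bottom-row=5; cleared 0 line(s) (total 0); column heights now [4 7 6 6 5], max=7

Answer: 4 7 6 6 5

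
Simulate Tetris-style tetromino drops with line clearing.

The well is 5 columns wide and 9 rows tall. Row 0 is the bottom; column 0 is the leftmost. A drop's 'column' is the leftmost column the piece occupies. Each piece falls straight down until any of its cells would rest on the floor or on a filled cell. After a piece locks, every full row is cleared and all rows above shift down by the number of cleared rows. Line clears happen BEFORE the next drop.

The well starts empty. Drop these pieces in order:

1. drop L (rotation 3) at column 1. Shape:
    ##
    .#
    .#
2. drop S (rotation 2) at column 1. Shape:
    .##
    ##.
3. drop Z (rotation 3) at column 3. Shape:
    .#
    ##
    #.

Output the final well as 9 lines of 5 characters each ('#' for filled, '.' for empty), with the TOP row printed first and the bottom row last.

Answer: .....
....#
...##
...#.
..##.
.##..
.##..
..#..
..#..

Derivation:
Drop 1: L rot3 at col 1 lands with bottom-row=0; cleared 0 line(s) (total 0); column heights now [0 3 3 0 0], max=3
Drop 2: S rot2 at col 1 lands with bottom-row=3; cleared 0 line(s) (total 0); column heights now [0 4 5 5 0], max=5
Drop 3: Z rot3 at col 3 lands with bottom-row=5; cleared 0 line(s) (total 0); column heights now [0 4 5 7 8], max=8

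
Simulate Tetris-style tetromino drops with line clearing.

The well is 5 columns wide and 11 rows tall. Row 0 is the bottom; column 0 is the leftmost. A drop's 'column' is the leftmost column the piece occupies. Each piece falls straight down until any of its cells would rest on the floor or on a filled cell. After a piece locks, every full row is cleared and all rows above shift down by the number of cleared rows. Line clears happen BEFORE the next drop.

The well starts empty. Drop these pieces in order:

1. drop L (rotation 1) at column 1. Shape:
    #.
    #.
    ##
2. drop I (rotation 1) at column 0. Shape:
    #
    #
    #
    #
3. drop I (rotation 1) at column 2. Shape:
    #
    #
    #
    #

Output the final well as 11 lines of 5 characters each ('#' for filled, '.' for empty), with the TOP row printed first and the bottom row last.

Drop 1: L rot1 at col 1 lands with bottom-row=0; cleared 0 line(s) (total 0); column heights now [0 3 1 0 0], max=3
Drop 2: I rot1 at col 0 lands with bottom-row=0; cleared 0 line(s) (total 0); column heights now [4 3 1 0 0], max=4
Drop 3: I rot1 at col 2 lands with bottom-row=1; cleared 0 line(s) (total 0); column heights now [4 3 5 0 0], max=5

Answer: .....
.....
.....
.....
.....
.....
..#..
#.#..
###..
###..
###..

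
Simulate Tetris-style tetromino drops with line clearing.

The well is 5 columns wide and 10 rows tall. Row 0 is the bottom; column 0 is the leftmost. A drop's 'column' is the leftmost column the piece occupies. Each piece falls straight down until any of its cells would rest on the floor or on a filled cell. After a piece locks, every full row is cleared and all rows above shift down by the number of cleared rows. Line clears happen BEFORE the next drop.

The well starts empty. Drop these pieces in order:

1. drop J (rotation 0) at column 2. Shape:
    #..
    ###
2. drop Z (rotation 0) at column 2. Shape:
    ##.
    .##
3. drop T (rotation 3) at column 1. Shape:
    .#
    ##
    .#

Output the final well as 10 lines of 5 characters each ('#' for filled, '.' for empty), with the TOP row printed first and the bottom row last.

Drop 1: J rot0 at col 2 lands with bottom-row=0; cleared 0 line(s) (total 0); column heights now [0 0 2 1 1], max=2
Drop 2: Z rot0 at col 2 lands with bottom-row=1; cleared 0 line(s) (total 0); column heights now [0 0 3 3 2], max=3
Drop 3: T rot3 at col 1 lands with bottom-row=3; cleared 0 line(s) (total 0); column heights now [0 5 6 3 2], max=6

Answer: .....
.....
.....
.....
..#..
.##..
..#..
..##.
..###
..###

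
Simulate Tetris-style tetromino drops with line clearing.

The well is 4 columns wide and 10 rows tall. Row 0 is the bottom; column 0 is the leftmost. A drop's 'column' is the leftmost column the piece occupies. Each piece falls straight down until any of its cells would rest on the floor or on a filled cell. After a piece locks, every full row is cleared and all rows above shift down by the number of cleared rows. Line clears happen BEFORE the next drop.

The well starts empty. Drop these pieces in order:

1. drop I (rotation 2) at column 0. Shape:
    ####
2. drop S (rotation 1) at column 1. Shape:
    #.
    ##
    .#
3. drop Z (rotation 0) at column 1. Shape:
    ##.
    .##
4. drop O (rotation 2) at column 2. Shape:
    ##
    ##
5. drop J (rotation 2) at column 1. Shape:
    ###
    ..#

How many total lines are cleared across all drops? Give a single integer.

Drop 1: I rot2 at col 0 lands with bottom-row=0; cleared 1 line(s) (total 1); column heights now [0 0 0 0], max=0
Drop 2: S rot1 at col 1 lands with bottom-row=0; cleared 0 line(s) (total 1); column heights now [0 3 2 0], max=3
Drop 3: Z rot0 at col 1 lands with bottom-row=2; cleared 0 line(s) (total 1); column heights now [0 4 4 3], max=4
Drop 4: O rot2 at col 2 lands with bottom-row=4; cleared 0 line(s) (total 1); column heights now [0 4 6 6], max=6
Drop 5: J rot2 at col 1 lands with bottom-row=6; cleared 0 line(s) (total 1); column heights now [0 8 8 8], max=8

Answer: 1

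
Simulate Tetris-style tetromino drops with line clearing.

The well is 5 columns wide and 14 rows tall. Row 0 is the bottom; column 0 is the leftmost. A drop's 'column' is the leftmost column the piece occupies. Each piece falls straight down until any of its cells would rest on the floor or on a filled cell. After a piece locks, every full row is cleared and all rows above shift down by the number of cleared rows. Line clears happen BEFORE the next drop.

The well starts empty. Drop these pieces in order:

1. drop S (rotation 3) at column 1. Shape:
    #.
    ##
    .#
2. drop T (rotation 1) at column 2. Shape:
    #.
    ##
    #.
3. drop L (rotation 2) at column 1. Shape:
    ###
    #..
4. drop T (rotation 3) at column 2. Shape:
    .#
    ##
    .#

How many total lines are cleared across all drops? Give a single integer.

Drop 1: S rot3 at col 1 lands with bottom-row=0; cleared 0 line(s) (total 0); column heights now [0 3 2 0 0], max=3
Drop 2: T rot1 at col 2 lands with bottom-row=2; cleared 0 line(s) (total 0); column heights now [0 3 5 4 0], max=5
Drop 3: L rot2 at col 1 lands with bottom-row=4; cleared 0 line(s) (total 0); column heights now [0 6 6 6 0], max=6
Drop 4: T rot3 at col 2 lands with bottom-row=6; cleared 0 line(s) (total 0); column heights now [0 6 8 9 0], max=9

Answer: 0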